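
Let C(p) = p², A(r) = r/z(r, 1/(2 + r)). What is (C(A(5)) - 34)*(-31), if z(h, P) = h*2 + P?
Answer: 5275239/5041 ≈ 1046.5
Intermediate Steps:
z(h, P) = P + 2*h (z(h, P) = 2*h + P = P + 2*h)
A(r) = r/(1/(2 + r) + 2*r)
(C(A(5)) - 34)*(-31) = ((5*(2 + 5)/(1 + 2*5*(2 + 5)))² - 34)*(-31) = ((5*7/(1 + 2*5*7))² - 34)*(-31) = ((5*7/(1 + 70))² - 34)*(-31) = ((5*7/71)² - 34)*(-31) = ((5*(1/71)*7)² - 34)*(-31) = ((35/71)² - 34)*(-31) = (1225/5041 - 34)*(-31) = -170169/5041*(-31) = 5275239/5041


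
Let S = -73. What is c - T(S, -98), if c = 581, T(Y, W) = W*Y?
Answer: -6573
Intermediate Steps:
c - T(S, -98) = 581 - (-98)*(-73) = 581 - 1*7154 = 581 - 7154 = -6573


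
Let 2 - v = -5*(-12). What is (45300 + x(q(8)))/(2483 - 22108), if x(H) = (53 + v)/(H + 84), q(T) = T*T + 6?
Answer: -1395239/604450 ≈ -2.3083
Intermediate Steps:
q(T) = 6 + T**2 (q(T) = T**2 + 6 = 6 + T**2)
v = -58 (v = 2 - (-5)*(-12) = 2 - 1*60 = 2 - 60 = -58)
x(H) = -5/(84 + H) (x(H) = (53 - 58)/(H + 84) = -5/(84 + H))
(45300 + x(q(8)))/(2483 - 22108) = (45300 - 5/(84 + (6 + 8**2)))/(2483 - 22108) = (45300 - 5/(84 + (6 + 64)))/(-19625) = (45300 - 5/(84 + 70))*(-1/19625) = (45300 - 5/154)*(-1/19625) = (6976195/154)*(-1/19625) = -1395239/604450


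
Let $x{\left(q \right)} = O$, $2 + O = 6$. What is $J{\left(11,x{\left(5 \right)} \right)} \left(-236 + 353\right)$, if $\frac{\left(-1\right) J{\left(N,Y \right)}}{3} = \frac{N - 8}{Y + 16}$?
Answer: $- \frac{1053}{20} \approx -52.65$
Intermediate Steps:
$O = 4$ ($O = -2 + 6 = 4$)
$x{\left(q \right)} = 4$
$J{\left(N,Y \right)} = - \frac{3 \left(-8 + N\right)}{16 + Y}$ ($J{\left(N,Y \right)} = - 3 \frac{N - 8}{Y + 16} = - 3 \frac{-8 + N}{16 + Y} = - \frac{3 \left(-8 + N\right)}{16 + Y}$)
$J{\left(11,x{\left(5 \right)} \right)} \left(-236 + 353\right) = \frac{3 \left(8 - 11\right)}{16 + 4} \left(-236 + 353\right) = \frac{3 \left(8 - 11\right)}{20} \cdot 117 = 3 \cdot \frac{1}{20} \left(-3\right) 117 = \left(- \frac{9}{20}\right) 117 = - \frac{1053}{20}$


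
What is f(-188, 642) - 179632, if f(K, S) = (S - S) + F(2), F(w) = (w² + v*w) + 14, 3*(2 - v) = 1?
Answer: -538832/3 ≈ -1.7961e+5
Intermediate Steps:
v = 5/3 (v = 2 - ⅓*1 = 2 - ⅓ = 5/3 ≈ 1.6667)
F(w) = 14 + w² + 5*w/3 (F(w) = (w² + 5*w/3) + 14 = 14 + w² + 5*w/3)
f(K, S) = 64/3 (f(K, S) = (S - S) + (14 + 2² + (5/3)*2) = 0 + (14 + 4 + 10/3) = 0 + 64/3 = 64/3)
f(-188, 642) - 179632 = 64/3 - 179632 = -538832/3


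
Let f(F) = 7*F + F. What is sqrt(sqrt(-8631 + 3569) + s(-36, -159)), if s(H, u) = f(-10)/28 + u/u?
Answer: sqrt(-91 + 49*I*sqrt(5062))/7 ≈ 5.8871 + 6.0427*I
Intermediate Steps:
f(F) = 8*F
s(H, u) = -13/7 (s(H, u) = (8*(-10))/28 + u/u = -80*1/28 + 1 = -20/7 + 1 = -13/7)
sqrt(sqrt(-8631 + 3569) + s(-36, -159)) = sqrt(sqrt(-8631 + 3569) - 13/7) = sqrt(sqrt(-5062) - 13/7) = sqrt(I*sqrt(5062) - 13/7) = sqrt(-13/7 + I*sqrt(5062))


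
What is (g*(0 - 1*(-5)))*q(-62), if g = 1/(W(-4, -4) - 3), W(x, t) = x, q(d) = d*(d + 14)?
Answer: -14880/7 ≈ -2125.7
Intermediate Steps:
q(d) = d*(14 + d)
g = -1/7 (g = 1/(-4 - 3) = 1/(-7) = -1/7 ≈ -0.14286)
(g*(0 - 1*(-5)))*q(-62) = (-(0 - 1*(-5))/7)*(-62*(14 - 62)) = (-(0 + 5)/7)*(-62*(-48)) = -1/7*5*2976 = -5/7*2976 = -14880/7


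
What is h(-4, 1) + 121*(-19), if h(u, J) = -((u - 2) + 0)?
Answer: -2293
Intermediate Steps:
h(u, J) = 2 - u (h(u, J) = -((-2 + u) + 0) = -(-2 + u) = 2 - u)
h(-4, 1) + 121*(-19) = (2 - 1*(-4)) + 121*(-19) = (2 + 4) - 2299 = 6 - 2299 = -2293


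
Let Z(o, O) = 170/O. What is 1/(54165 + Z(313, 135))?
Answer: 27/1462489 ≈ 1.8462e-5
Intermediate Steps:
1/(54165 + Z(313, 135)) = 1/(54165 + 170/135) = 1/(54165 + 170*(1/135)) = 1/(54165 + 34/27) = 1/(1462489/27) = 27/1462489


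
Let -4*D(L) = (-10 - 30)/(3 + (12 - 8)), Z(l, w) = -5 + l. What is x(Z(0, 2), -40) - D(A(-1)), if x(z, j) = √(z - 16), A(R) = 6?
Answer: -10/7 + I*√21 ≈ -1.4286 + 4.5826*I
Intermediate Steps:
x(z, j) = √(-16 + z)
D(L) = 10/7 (D(L) = -(-10 - 30)/(4*(3 + (12 - 8))) = -(-10)/(3 + 4) = -(-10)/7 = -¼*(-40/7) = 10/7)
x(Z(0, 2), -40) - D(A(-1)) = √(-16 + (-5 + 0)) - 1*10/7 = √(-16 - 5) - 10/7 = √(-21) - 10/7 = I*√21 - 10/7 = -10/7 + I*√21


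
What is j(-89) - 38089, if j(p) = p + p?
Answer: -38267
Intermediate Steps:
j(p) = 2*p
j(-89) - 38089 = 2*(-89) - 38089 = -178 - 38089 = -38267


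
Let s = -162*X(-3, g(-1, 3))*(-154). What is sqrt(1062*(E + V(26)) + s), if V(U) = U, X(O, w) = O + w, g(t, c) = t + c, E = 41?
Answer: 3*sqrt(5134) ≈ 214.96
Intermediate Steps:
g(t, c) = c + t
s = -24948 (s = -162*(-3 + (3 - 1))*(-154) = -162*(-3 + 2)*(-154) = -162*(-1)*(-154) = 162*(-154) = -24948)
sqrt(1062*(E + V(26)) + s) = sqrt(1062*(41 + 26) - 24948) = sqrt(1062*67 - 24948) = sqrt(71154 - 24948) = sqrt(46206) = 3*sqrt(5134)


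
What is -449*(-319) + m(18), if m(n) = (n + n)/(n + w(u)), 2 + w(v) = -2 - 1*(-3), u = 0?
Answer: 2434963/17 ≈ 1.4323e+5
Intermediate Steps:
w(v) = -1 (w(v) = -2 + (-2 - 1*(-3)) = -2 + (-2 + 3) = -2 + 1 = -1)
m(n) = 2*n/(-1 + n) (m(n) = (n + n)/(n - 1) = (2*n)/(-1 + n) = 2*n/(-1 + n))
-449*(-319) + m(18) = -449*(-319) + 2*18/(-1 + 18) = 143231 + 2*18/17 = 143231 + 2*18*(1/17) = 143231 + 36/17 = 2434963/17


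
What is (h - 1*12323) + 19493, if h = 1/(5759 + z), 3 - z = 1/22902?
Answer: 946162708812/131961323 ≈ 7170.0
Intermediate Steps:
z = 68705/22902 (z = 3 - 1/22902 = 68705/22902 ≈ 3.0000)
h = 22902/131961323 (h = 1/(5759 + 68705/22902) = 1/(131961323/22902) = 22902/131961323 ≈ 0.00017355)
(h - 1*12323) + 19493 = (22902/131961323 - 1*12323) + 19493 = (22902/131961323 - 12323) + 19493 = -1626159360427/131961323 + 19493 = 946162708812/131961323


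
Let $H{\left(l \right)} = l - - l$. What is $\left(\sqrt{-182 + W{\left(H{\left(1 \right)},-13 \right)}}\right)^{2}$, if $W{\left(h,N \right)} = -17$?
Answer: $-199$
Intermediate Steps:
$H{\left(l \right)} = 2 l$ ($H{\left(l \right)} = l + l = 2 l$)
$\left(\sqrt{-182 + W{\left(H{\left(1 \right)},-13 \right)}}\right)^{2} = \left(\sqrt{-182 - 17}\right)^{2} = \left(\sqrt{-199}\right)^{2} = \left(i \sqrt{199}\right)^{2} = -199$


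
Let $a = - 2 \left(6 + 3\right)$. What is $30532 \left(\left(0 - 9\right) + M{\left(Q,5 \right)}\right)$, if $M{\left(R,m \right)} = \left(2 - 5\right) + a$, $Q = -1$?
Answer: $-915960$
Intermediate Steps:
$a = -18$ ($a = \left(-2\right) 9 = -18$)
$M{\left(R,m \right)} = -21$ ($M{\left(R,m \right)} = \left(2 - 5\right) - 18 = -3 - 18 = -21$)
$30532 \left(\left(0 - 9\right) + M{\left(Q,5 \right)}\right) = 30532 \left(\left(0 - 9\right) - 21\right) = 30532 \left(-9 - 21\right) = 30532 \left(-30\right) = -915960$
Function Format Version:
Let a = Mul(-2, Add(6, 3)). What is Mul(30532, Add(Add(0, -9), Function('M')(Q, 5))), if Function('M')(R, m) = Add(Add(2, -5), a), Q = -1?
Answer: -915960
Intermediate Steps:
a = -18 (a = Mul(-2, 9) = -18)
Function('M')(R, m) = -21 (Function('M')(R, m) = Add(Add(2, -5), -18) = Add(-3, -18) = -21)
Mul(30532, Add(Add(0, -9), Function('M')(Q, 5))) = Mul(30532, Add(Add(0, -9), -21)) = Mul(30532, Add(-9, -21)) = Mul(30532, -30) = -915960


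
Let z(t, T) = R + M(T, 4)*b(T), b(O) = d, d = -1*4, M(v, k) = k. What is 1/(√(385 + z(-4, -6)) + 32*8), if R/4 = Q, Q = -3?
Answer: 256/65179 - √357/65179 ≈ 0.0036378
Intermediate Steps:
d = -4
R = -12 (R = 4*(-3) = -12)
b(O) = -4
z(t, T) = -28 (z(t, T) = -12 + 4*(-4) = -12 - 16 = -28)
1/(√(385 + z(-4, -6)) + 32*8) = 1/(√(385 - 28) + 32*8) = 1/(√357 + 256) = 1/(256 + √357)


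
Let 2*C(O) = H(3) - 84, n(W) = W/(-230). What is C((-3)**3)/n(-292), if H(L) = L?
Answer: -9315/292 ≈ -31.901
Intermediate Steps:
n(W) = -W/230 (n(W) = W*(-1/230) = -W/230)
C(O) = -81/2 (C(O) = (3 - 84)/2 = (1/2)*(-81) = -81/2)
C((-3)**3)/n(-292) = -81/(2*((-1/230*(-292)))) = -81/(2*146/115) = -81/2*115/146 = -9315/292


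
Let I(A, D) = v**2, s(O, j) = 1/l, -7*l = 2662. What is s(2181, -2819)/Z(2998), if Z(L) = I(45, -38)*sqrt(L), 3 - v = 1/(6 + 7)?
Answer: -1183*sqrt(2998)/11524096144 ≈ -5.6207e-6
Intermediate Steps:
l = -2662/7 (l = -1/7*2662 = -2662/7 ≈ -380.29)
v = 38/13 (v = 3 - 1/(6 + 7) = 3 - 1/13 = 38/13 ≈ 2.9231)
s(O, j) = -7/2662 (s(O, j) = 1/(-2662/7) = -7/2662)
I(A, D) = 1444/169 (I(A, D) = (38/13)**2 = 1444/169)
Z(L) = 1444*sqrt(L)/169
s(2181, -2819)/Z(2998) = -7*169*sqrt(2998)/4329112/2662 = -1183*sqrt(2998)/11524096144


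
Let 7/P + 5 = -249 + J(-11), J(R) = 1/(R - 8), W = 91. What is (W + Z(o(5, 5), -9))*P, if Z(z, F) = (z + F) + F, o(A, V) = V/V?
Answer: -9842/4827 ≈ -2.0389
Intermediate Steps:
o(A, V) = 1
Z(z, F) = z + 2*F (Z(z, F) = (F + z) + F = z + 2*F)
J(R) = 1/(-8 + R)
P = -133/4827 (P = 7/(-5 + (-249 + 1/(-8 - 11))) = 7/(-5 + (-249 + 1/(-19))) = 7/(-5 + (-249 - 1/19)) = 7/(-5 - 4732/19) = 7/(-4827/19) = 7*(-19/4827) = -133/4827 ≈ -0.027553)
(W + Z(o(5, 5), -9))*P = (91 + (1 + 2*(-9)))*(-133/4827) = (91 + (1 - 18))*(-133/4827) = (91 - 17)*(-133/4827) = 74*(-133/4827) = -9842/4827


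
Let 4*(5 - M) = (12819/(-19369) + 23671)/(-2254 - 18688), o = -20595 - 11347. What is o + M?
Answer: -12954350105631/405625598 ≈ -31937.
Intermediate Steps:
o = -31942
M = 2142745685/405625598 (M = 5 - (12819/(-19369) + 23671)/(4*(-2254 - 18688)) = 5 - (12819*(-1/19369) + 23671)/(4*(-20942)) = 5 - (-12819/19369 + 23671)*(-1)/(4*20942) = 5 - 114617695*(-1)/(19369*20942) = 5 - ¼*(-229235390/202812799) = 5 + 114617695/405625598 = 2142745685/405625598 ≈ 5.2826)
o + M = -31942 + 2142745685/405625598 = -12954350105631/405625598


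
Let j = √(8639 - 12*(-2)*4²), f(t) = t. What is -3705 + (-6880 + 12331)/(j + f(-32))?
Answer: -29461863/7999 + 5451*√9023/7999 ≈ -3618.5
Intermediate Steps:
j = √9023 (j = √(8639 + 24*16) = √(8639 + 384) = √9023 ≈ 94.990)
-3705 + (-6880 + 12331)/(j + f(-32)) = -3705 + (-6880 + 12331)/(√9023 - 32) = -3705 + 5451/(-32 + √9023)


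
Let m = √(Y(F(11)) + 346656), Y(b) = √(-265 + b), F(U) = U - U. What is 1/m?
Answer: (346656 + I*√265)^(-½) ≈ 0.0016984 - 4.0e-8*I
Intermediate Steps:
F(U) = 0
m = √(346656 + I*√265) (m = √(√(-265 + 0) + 346656) = √(√(-265) + 346656) = √(I*√265 + 346656) = √(346656 + I*√265) ≈ 588.78 + 0.01*I)
1/m = 1/(√(346656 + I*√265)) = (346656 + I*√265)^(-½)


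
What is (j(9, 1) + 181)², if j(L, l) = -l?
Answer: 32400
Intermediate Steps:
(j(9, 1) + 181)² = (-1*1 + 181)² = (-1 + 181)² = 180² = 32400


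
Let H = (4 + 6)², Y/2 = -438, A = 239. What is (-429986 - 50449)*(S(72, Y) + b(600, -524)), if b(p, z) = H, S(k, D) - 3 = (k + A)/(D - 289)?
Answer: -11500076508/233 ≈ -4.9357e+7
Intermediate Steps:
Y = -876 (Y = 2*(-438) = -876)
H = 100 (H = 10² = 100)
S(k, D) = 3 + (239 + k)/(-289 + D) (S(k, D) = 3 + (k + 239)/(D - 289) = 3 + (239 + k)/(-289 + D))
b(p, z) = 100
(-429986 - 50449)*(S(72, Y) + b(600, -524)) = (-429986 - 50449)*((-628 + 72 + 3*(-876))/(-289 - 876) + 100) = -480435*((-628 + 72 - 2628)/(-1165) + 100) = -480435*(-1/1165*(-3184) + 100) = -480435*(3184/1165 + 100) = -480435*119684/1165 = -11500076508/233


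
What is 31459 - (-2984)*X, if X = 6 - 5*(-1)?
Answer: 64283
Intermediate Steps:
X = 11 (X = 6 + 5 = 11)
31459 - (-2984)*X = 31459 - (-2984)*11 = 31459 - 1*(-32824) = 31459 + 32824 = 64283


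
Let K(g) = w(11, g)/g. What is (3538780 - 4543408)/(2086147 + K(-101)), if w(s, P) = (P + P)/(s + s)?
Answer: -1841818/3824603 ≈ -0.48157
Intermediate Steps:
w(s, P) = P/s (w(s, P) = (2*P)/((2*s)) = (2*P)*(1/(2*s)) = P/s)
K(g) = 1/11 (K(g) = (g/11)/g = 1/11)
(3538780 - 4543408)/(2086147 + K(-101)) = (3538780 - 4543408)/(2086147 + 1/11) = -1004628/22947618/11 = -1004628*11/22947618 = -1841818/3824603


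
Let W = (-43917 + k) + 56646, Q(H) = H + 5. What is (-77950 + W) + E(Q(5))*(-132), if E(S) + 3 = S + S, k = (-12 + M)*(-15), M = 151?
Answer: -69550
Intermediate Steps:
Q(H) = 5 + H
k = -2085 (k = (-12 + 151)*(-15) = 139*(-15) = -2085)
E(S) = -3 + 2*S (E(S) = -3 + (S + S) = -3 + 2*S)
W = 10644 (W = (-43917 - 2085) + 56646 = -46002 + 56646 = 10644)
(-77950 + W) + E(Q(5))*(-132) = (-77950 + 10644) + (-3 + 2*(5 + 5))*(-132) = -67306 + (-3 + 2*10)*(-132) = -67306 + (-3 + 20)*(-132) = -67306 + 17*(-132) = -67306 - 2244 = -69550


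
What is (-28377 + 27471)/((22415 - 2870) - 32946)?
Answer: 302/4467 ≈ 0.067607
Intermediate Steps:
(-28377 + 27471)/((22415 - 2870) - 32946) = -906/(19545 - 32946) = -906/(-13401) = -906*(-1/13401) = 302/4467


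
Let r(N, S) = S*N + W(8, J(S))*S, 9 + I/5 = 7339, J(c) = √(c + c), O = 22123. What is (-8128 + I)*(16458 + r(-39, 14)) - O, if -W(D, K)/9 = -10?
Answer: 489757661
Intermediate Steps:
J(c) = √2*√c (J(c) = √(2*c) = √2*√c)
W(D, K) = 90 (W(D, K) = -9*(-10) = 90)
I = 36650 (I = -45 + 5*7339 = -45 + 36695 = 36650)
r(N, S) = 90*S + N*S (r(N, S) = S*N + 90*S = N*S + 90*S = 90*S + N*S)
(-8128 + I)*(16458 + r(-39, 14)) - O = (-8128 + 36650)*(16458 + 14*(90 - 39)) - 1*22123 = 28522*(16458 + 14*51) - 22123 = 28522*(16458 + 714) - 22123 = 28522*17172 - 22123 = 489779784 - 22123 = 489757661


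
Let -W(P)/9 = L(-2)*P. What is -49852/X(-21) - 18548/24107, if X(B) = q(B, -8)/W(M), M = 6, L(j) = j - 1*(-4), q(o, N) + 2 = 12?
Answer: 64896144116/120535 ≈ 5.3840e+5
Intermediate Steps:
q(o, N) = 10 (q(o, N) = -2 + 12 = 10)
L(j) = 4 + j (L(j) = j + 4 = 4 + j)
W(P) = -18*P (W(P) = -9*(4 - 2)*P = -18*P)
X(B) = -5/54 (X(B) = 10/((-18*6)) = 10/(-108) = 10*(-1/108) = -5/54)
-49852/X(-21) - 18548/24107 = -49852/(-5/54) - 18548/24107 = -49852*(-54/5) - 18548*1/24107 = 2692008/5 - 18548/24107 = 64896144116/120535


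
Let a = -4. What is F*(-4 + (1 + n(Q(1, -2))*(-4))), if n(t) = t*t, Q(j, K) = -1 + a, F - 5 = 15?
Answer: -2060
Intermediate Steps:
F = 20 (F = 5 + 15 = 20)
Q(j, K) = -5 (Q(j, K) = -1 - 4 = -5)
n(t) = t²
F*(-4 + (1 + n(Q(1, -2))*(-4))) = 20*(-4 + (1 + (-5)²*(-4))) = 20*(-4 + (1 + 25*(-4))) = 20*(-4 + (1 - 100)) = 20*(-4 - 99) = 20*(-103) = -2060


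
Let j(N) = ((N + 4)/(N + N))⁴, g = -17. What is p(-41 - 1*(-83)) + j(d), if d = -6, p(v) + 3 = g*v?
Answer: -929231/1296 ≈ -717.00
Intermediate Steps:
p(v) = -3 - 17*v
j(N) = (4 + N)⁴/(16*N⁴) (j(N) = ((4 + N)/((2*N)))⁴ = ((4 + N)*(1/(2*N)))⁴ = ((4 + N)/(2*N))⁴ = (4 + N)⁴/(16*N⁴))
p(-41 - 1*(-83)) + j(d) = (-3 - 17*(-41 - 1*(-83))) + (1/16)*(4 - 6)⁴/(-6)⁴ = (-3 - 17*(-41 + 83)) + (1/16)*(1/1296)*(-2)⁴ = (-3 - 17*42) + (1/16)*(1/1296)*16 = (-3 - 714) + 1/1296 = -717 + 1/1296 = -929231/1296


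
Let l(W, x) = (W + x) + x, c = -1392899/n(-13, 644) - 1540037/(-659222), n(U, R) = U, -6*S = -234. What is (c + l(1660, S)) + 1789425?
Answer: 16268312402477/8569886 ≈ 1.8983e+6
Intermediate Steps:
S = 39 (S = -⅙*(-234) = 39)
c = 918249685059/8569886 (c = -1392899/(-13) - 1540037/(-659222) = -1392899*(-1/13) - 1540037*(-1/659222) = 1392899/13 + 1540037/659222 = 918249685059/8569886 ≈ 1.0715e+5)
l(W, x) = W + 2*x
(c + l(1660, S)) + 1789425 = (918249685059/8569886 + (1660 + 2*39)) + 1789425 = (918249685059/8569886 + (1660 + 78)) + 1789425 = (918249685059/8569886 + 1738) + 1789425 = 933144146927/8569886 + 1789425 = 16268312402477/8569886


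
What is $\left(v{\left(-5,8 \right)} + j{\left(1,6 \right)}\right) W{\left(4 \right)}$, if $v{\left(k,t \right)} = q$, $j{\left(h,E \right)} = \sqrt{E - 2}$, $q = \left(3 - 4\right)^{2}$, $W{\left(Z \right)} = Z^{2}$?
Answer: $48$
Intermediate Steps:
$q = 1$ ($q = \left(-1\right)^{2} = 1$)
$j{\left(h,E \right)} = \sqrt{-2 + E}$
$v{\left(k,t \right)} = 1$
$\left(v{\left(-5,8 \right)} + j{\left(1,6 \right)}\right) W{\left(4 \right)} = \left(1 + \sqrt{-2 + 6}\right) 4^{2} = \left(1 + \sqrt{4}\right) 16 = \left(1 + 2\right) 16 = 3 \cdot 16 = 48$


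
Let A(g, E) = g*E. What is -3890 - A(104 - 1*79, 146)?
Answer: -7540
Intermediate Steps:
A(g, E) = E*g
-3890 - A(104 - 1*79, 146) = -3890 - 146*(104 - 1*79) = -3890 - 146*(104 - 79) = -3890 - 146*25 = -3890 - 1*3650 = -3890 - 3650 = -7540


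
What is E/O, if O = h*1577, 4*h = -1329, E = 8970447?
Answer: -11960596/698611 ≈ -17.121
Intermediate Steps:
h = -1329/4 (h = (¼)*(-1329) = -1329/4 ≈ -332.25)
O = -2095833/4 (O = -1329/4*1577 = -2095833/4 ≈ -5.2396e+5)
E/O = 8970447/(-2095833/4) = 8970447*(-4/2095833) = -11960596/698611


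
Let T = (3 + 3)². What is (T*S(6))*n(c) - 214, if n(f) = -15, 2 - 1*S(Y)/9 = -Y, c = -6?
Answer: -39094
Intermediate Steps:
S(Y) = 18 + 9*Y (S(Y) = 18 - (-9)*Y = 18 + 9*Y)
T = 36 (T = 6² = 36)
(T*S(6))*n(c) - 214 = (36*(18 + 9*6))*(-15) - 214 = (36*(18 + 54))*(-15) - 214 = (36*72)*(-15) - 214 = 2592*(-15) - 214 = -38880 - 214 = -39094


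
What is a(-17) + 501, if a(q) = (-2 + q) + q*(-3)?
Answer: 533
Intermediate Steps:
a(q) = -2 - 2*q (a(q) = (-2 + q) - 3*q = -2 - 2*q)
a(-17) + 501 = (-2 - 2*(-17)) + 501 = (-2 + 34) + 501 = 32 + 501 = 533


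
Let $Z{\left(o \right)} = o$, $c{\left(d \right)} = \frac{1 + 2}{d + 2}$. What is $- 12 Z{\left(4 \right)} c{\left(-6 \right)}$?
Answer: $36$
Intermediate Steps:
$c{\left(d \right)} = \frac{3}{2 + d}$
$- 12 Z{\left(4 \right)} c{\left(-6 \right)} = \left(-12\right) 4 \frac{3}{2 - 6} = - 48 \frac{3}{-4} = - 48 \cdot 3 \left(- \frac{1}{4}\right) = \left(-48\right) \left(- \frac{3}{4}\right) = 36$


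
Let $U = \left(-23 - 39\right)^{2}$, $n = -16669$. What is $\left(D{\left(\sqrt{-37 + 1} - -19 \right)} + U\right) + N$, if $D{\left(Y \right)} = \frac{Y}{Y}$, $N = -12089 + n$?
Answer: $-24913$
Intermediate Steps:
$U = 3844$ ($U = \left(-62\right)^{2} = 3844$)
$N = -28758$ ($N = -12089 - 16669 = -28758$)
$D{\left(Y \right)} = 1$
$\left(D{\left(\sqrt{-37 + 1} - -19 \right)} + U\right) + N = \left(1 + 3844\right) - 28758 = 3845 - 28758 = -24913$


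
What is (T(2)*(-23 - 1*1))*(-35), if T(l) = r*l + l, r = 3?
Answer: 6720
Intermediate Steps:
T(l) = 4*l (T(l) = 3*l + l = 4*l)
(T(2)*(-23 - 1*1))*(-35) = ((4*2)*(-23 - 1*1))*(-35) = (8*(-23 - 1))*(-35) = (8*(-24))*(-35) = -192*(-35) = 6720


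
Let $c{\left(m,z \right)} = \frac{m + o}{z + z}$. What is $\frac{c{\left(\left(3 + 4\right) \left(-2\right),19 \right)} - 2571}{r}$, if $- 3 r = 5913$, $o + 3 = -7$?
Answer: $\frac{5429}{4161} \approx 1.3047$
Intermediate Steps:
$o = -10$ ($o = -3 - 7 = -10$)
$r = -1971$ ($r = \left(- \frac{1}{3}\right) 5913 = -1971$)
$c{\left(m,z \right)} = \frac{-10 + m}{2 z}$ ($c{\left(m,z \right)} = \frac{m - 10}{z + z} = \frac{-10 + m}{2 z}$)
$\frac{c{\left(\left(3 + 4\right) \left(-2\right),19 \right)} - 2571}{r} = \frac{\frac{-10 + \left(3 + 4\right) \left(-2\right)}{2 \cdot 19} - 2571}{-1971} = \left(\frac{1}{2} \cdot \frac{1}{19} \left(-10 + 7 \left(-2\right)\right) - 2571\right) \left(- \frac{1}{1971}\right) = \left(\frac{1}{2} \cdot \frac{1}{19} \left(-10 - 14\right) - 2571\right) \left(- \frac{1}{1971}\right) = \left(\frac{1}{2} \cdot \frac{1}{19} \left(-24\right) - 2571\right) \left(- \frac{1}{1971}\right) = \left(- \frac{12}{19} - 2571\right) \left(- \frac{1}{1971}\right) = \left(- \frac{48861}{19}\right) \left(- \frac{1}{1971}\right) = \frac{5429}{4161}$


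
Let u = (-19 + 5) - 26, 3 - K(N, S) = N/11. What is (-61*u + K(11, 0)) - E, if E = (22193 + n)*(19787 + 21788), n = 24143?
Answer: -1926416758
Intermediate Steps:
K(N, S) = 3 - N/11
u = -40 (u = -14 - 26 = -40)
E = 1926419200 (E = (22193 + 24143)*(19787 + 21788) = 46336*41575 = 1926419200)
(-61*u + K(11, 0)) - E = (-61*(-40) + (3 - 1/11*11)) - 1*1926419200 = (2440 + (3 - 1)) - 1926419200 = (2440 + 2) - 1926419200 = 2442 - 1926419200 = -1926416758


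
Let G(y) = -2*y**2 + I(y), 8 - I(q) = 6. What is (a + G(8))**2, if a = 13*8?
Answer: 484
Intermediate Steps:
a = 104
I(q) = 2 (I(q) = 8 - 1*6 = 8 - 6 = 2)
G(y) = 2 - 2*y**2 (G(y) = -2*y**2 + 2 = 2 - 2*y**2)
(a + G(8))**2 = (104 + (2 - 2*8**2))**2 = (104 + (2 - 2*64))**2 = (104 + (2 - 128))**2 = (104 - 126)**2 = (-22)**2 = 484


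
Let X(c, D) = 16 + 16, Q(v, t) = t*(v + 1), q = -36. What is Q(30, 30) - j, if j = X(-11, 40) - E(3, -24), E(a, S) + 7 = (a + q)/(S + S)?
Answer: 14267/16 ≈ 891.69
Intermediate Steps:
Q(v, t) = t*(1 + v)
E(a, S) = -7 + (-36 + a)/(2*S) (E(a, S) = -7 + (a - 36)/(S + S) = -7 + (-36 + a)/((2*S)) = -7 + (-36 + a)*(1/(2*S)) = -7 + (-36 + a)/(2*S))
X(c, D) = 32
j = 613/16 (j = 32 - (-36 + 3 - 14*(-24))/(2*(-24)) = 32 - (-1)*(-36 + 3 + 336)/(2*24) = 32 - (-1)*303/(2*24) = 32 - 1*(-101/16) = 32 + 101/16 = 613/16 ≈ 38.313)
Q(30, 30) - j = 30*(1 + 30) - 1*613/16 = 30*31 - 613/16 = 930 - 613/16 = 14267/16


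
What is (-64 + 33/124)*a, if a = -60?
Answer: 118545/31 ≈ 3824.0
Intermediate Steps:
(-64 + 33/124)*a = (-64 + 33/124)*(-60) = -7903/124*(-60) = 118545/31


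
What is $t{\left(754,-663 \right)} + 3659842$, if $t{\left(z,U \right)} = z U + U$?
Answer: $3159277$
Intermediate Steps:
$t{\left(z,U \right)} = U + U z$ ($t{\left(z,U \right)} = U z + U = U + U z$)
$t{\left(754,-663 \right)} + 3659842 = - 663 \left(1 + 754\right) + 3659842 = \left(-663\right) 755 + 3659842 = -500565 + 3659842 = 3159277$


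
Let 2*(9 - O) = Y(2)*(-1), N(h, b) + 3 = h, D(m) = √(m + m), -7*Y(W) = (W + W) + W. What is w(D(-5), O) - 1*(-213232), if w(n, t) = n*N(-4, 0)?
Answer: 213232 - 7*I*√10 ≈ 2.1323e+5 - 22.136*I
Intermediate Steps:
Y(W) = -3*W/7 (Y(W) = -((W + W) + W)/7 = -(2*W + W)/7 = -3*W/7)
D(m) = √2*√m (D(m) = √(2*m) = √2*√m)
N(h, b) = -3 + h
O = 60/7 (O = 9 - (-3/7*2)*(-1)/2 = 9 - (-3)*(-1)/7 = 9 - ½*6/7 = 9 - 3/7 = 60/7 ≈ 8.5714)
w(n, t) = -7*n (w(n, t) = n*(-3 - 4) = n*(-7) = -7*n)
w(D(-5), O) - 1*(-213232) = -7*√2*√(-5) - 1*(-213232) = -7*√2*I*√5 + 213232 = -7*I*√10 + 213232 = 213232 - 7*I*√10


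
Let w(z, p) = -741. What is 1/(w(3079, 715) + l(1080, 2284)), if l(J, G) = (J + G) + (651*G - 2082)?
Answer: 1/1487425 ≈ 6.7230e-7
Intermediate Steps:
l(J, G) = -2082 + J + 652*G (l(J, G) = (G + J) + (-2082 + 651*G) = -2082 + J + 652*G)
1/(w(3079, 715) + l(1080, 2284)) = 1/(-741 + (-2082 + 1080 + 652*2284)) = 1/(-741 + (-2082 + 1080 + 1489168)) = 1/(-741 + 1488166) = 1/1487425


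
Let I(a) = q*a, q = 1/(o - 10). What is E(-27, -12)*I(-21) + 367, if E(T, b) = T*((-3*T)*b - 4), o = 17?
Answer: -78689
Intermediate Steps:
q = ⅐ (q = 1/(17 - 10) = 1/7 = ⅐ ≈ 0.14286)
E(T, b) = T*(-4 - 3*T*b) (E(T, b) = T*(-3*T*b - 4) = T*(-4 - 3*T*b))
I(a) = a/7
E(-27, -12)*I(-21) + 367 = (-1*(-27)*(4 + 3*(-27)*(-12)))*((⅐)*(-21)) + 367 = -1*(-27)*(4 + 972)*(-3) + 367 = -1*(-27)*976*(-3) + 367 = 26352*(-3) + 367 = -79056 + 367 = -78689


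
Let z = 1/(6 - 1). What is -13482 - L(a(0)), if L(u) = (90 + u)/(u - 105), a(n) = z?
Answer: -7064117/524 ≈ -13481.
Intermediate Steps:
z = ⅕ (z = 1/5 = ⅕ ≈ 0.20000)
a(n) = ⅕
L(u) = (90 + u)/(-105 + u)
-13482 - L(a(0)) = -13482 - (90 + ⅕)/(-105 + ⅕) = -13482 - 451/((-524/5)*5) = -13482 - (-5)*451/(524*5) = -13482 - 1*(-451/524) = -13482 + 451/524 = -7064117/524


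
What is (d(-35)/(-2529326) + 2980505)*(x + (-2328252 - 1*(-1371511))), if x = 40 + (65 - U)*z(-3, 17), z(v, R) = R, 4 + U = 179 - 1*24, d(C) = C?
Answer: -7223273503511785395/2529326 ≈ -2.8558e+12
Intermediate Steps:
U = 151 (U = -4 + (179 - 1*24) = -4 + (179 - 24) = -4 + 155 = 151)
x = -1422 (x = 40 + (65 - 1*151)*17 = 40 + (65 - 151)*17 = 40 - 86*17 = 40 - 1462 = -1422)
(d(-35)/(-2529326) + 2980505)*(x + (-2328252 - 1*(-1371511))) = (-35/(-2529326) + 2980505)*(-1422 + (-2328252 - 1*(-1371511))) = (-35*(-1/2529326) + 2980505)*(-1422 + (-2328252 + 1371511)) = (35/2529326 + 2980505)*(-1422 - 956741) = (7538668789665/2529326)*(-958163) = -7223273503511785395/2529326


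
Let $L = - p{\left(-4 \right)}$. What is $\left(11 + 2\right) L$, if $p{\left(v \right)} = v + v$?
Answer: $104$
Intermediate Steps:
$p{\left(v \right)} = 2 v$
$L = 8$ ($L = - 2 \left(-4\right) = \left(-1\right) \left(-8\right) = 8$)
$\left(11 + 2\right) L = \left(11 + 2\right) 8 = 13 \cdot 8 = 104$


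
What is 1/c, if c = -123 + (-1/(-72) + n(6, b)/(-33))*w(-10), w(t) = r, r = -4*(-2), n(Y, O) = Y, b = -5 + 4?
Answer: -99/12310 ≈ -0.0080422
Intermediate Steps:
b = -1
r = 8
w(t) = 8
c = -12310/99 (c = -123 + (-1/(-72) + 6/(-33))*8 = -123 + (-1*(-1/72) + 6*(-1/33))*8 = -123 + (1/72 - 2/11)*8 = -123 - 133/792*8 = -123 - 133/99 = -12310/99 ≈ -124.34)
1/c = 1/(-12310/99) = -99/12310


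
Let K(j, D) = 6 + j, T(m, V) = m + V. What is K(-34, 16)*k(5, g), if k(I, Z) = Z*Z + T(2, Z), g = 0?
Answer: -56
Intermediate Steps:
T(m, V) = V + m
k(I, Z) = 2 + Z + Z² (k(I, Z) = Z*Z + (Z + 2) = Z² + (2 + Z) = 2 + Z + Z²)
K(-34, 16)*k(5, g) = (6 - 34)*(2 + 0 + 0²) = -28*(2 + 0 + 0) = -28*2 = -56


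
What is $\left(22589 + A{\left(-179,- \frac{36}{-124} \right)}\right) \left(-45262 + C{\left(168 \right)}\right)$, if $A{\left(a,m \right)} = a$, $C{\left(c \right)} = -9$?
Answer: $-1014523110$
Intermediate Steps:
$\left(22589 + A{\left(-179,- \frac{36}{-124} \right)}\right) \left(-45262 + C{\left(168 \right)}\right) = \left(22589 - 179\right) \left(-45262 - 9\right) = 22410 \left(-45271\right) = -1014523110$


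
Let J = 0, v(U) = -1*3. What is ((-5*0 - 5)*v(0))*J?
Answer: 0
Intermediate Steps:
v(U) = -3
((-5*0 - 5)*v(0))*J = ((-5*0 - 5)*(-3))*0 = ((0 - 5)*(-3))*0 = -5*(-3)*0 = 15*0 = 0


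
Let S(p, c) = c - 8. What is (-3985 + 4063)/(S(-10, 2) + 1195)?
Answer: 78/1189 ≈ 0.065601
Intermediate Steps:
S(p, c) = -8 + c
(-3985 + 4063)/(S(-10, 2) + 1195) = (-3985 + 4063)/((-8 + 2) + 1195) = 78/(-6 + 1195) = 78/1189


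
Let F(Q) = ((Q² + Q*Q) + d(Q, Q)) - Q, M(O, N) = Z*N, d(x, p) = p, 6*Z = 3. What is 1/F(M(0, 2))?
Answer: ½ ≈ 0.50000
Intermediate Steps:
Z = ½ (Z = (⅙)*3 = ½ ≈ 0.50000)
M(O, N) = N/2
F(Q) = 2*Q² (F(Q) = ((Q² + Q*Q) + Q) - Q = ((Q² + Q²) + Q) - Q = (2*Q² + Q) - Q = (Q + 2*Q²) - Q = 2*Q²)
1/F(M(0, 2)) = 1/(2*((½)*2)²) = 1/(2*1²) = 1/(2*1) = 1/2 = ½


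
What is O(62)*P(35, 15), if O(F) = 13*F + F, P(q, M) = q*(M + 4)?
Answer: 577220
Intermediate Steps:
P(q, M) = q*(4 + M)
O(F) = 14*F
O(62)*P(35, 15) = (14*62)*(35*(4 + 15)) = 868*(35*19) = 868*665 = 577220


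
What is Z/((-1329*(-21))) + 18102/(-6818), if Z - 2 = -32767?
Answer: -52042892/13591683 ≈ -3.8290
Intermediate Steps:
Z = -32765 (Z = 2 - 32767 = -32765)
Z/((-1329*(-21))) + 18102/(-6818) = -32765/((-1329*(-21))) + 18102/(-6818) = -32765/27909 + 18102*(-1/6818) = -32765*1/27909 - 1293/487 = -32765/27909 - 1293/487 = -52042892/13591683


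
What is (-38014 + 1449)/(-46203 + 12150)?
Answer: 36565/34053 ≈ 1.0738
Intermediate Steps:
(-38014 + 1449)/(-46203 + 12150) = -36565/(-34053) = -36565*(-1/34053) = 36565/34053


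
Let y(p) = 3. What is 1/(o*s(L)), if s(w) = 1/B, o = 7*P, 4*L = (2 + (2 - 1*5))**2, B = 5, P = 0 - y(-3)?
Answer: -5/21 ≈ -0.23810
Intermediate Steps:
P = -3 (P = 0 - 1*3 = 0 - 3 = -3)
L = 1/4 (L = (2 + (2 - 1*5))**2/4 = (2 + (2 - 5))**2/4 = (2 - 3)**2/4 = (1/4)*(-1)**2 = (1/4)*1 = 1/4 ≈ 0.25000)
o = -21 (o = 7*(-3) = -21)
s(w) = 1/5
1/(o*s(L)) = 1/(-21*1/5) = 1/(-21/5) = -5/21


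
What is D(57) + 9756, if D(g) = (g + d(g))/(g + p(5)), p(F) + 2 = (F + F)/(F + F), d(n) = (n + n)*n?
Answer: 552891/56 ≈ 9873.0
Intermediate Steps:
d(n) = 2*n² (d(n) = (2*n)*n = 2*n²)
p(F) = -1 (p(F) = -2 + (F + F)/(F + F) = -2 + (2*F)/((2*F)) = -2 + (2*F)*(1/(2*F)) = -2 + 1 = -1)
D(g) = (g + 2*g²)/(-1 + g) (D(g) = (g + 2*g²)/(g - 1) = (g + 2*g²)/(-1 + g))
D(57) + 9756 = 57*(1 + 2*57)/(-1 + 57) + 9756 = 57*(1 + 114)/56 + 9756 = 57*(1/56)*115 + 9756 = 6555/56 + 9756 = 552891/56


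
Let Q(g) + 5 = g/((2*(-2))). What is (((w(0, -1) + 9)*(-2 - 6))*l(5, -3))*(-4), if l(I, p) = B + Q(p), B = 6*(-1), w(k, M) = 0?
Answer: -2952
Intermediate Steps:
Q(g) = -5 - g/4 (Q(g) = -5 + g/((2*(-2))) = -5 + g/(-4) = -5 - g/4)
B = -6
l(I, p) = -11 - p/4 (l(I, p) = -6 + (-5 - p/4) = -11 - p/4)
(((w(0, -1) + 9)*(-2 - 6))*l(5, -3))*(-4) = (((0 + 9)*(-2 - 6))*(-11 - 1/4*(-3)))*(-4) = ((9*(-8))*(-11 + 3/4))*(-4) = -72*(-41/4)*(-4) = 738*(-4) = -2952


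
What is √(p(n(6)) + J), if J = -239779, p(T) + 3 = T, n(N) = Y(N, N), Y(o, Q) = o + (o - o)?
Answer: 4*I*√14986 ≈ 489.67*I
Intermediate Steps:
Y(o, Q) = o (Y(o, Q) = o + 0 = o)
n(N) = N
p(T) = -3 + T
√(p(n(6)) + J) = √((-3 + 6) - 239779) = √(3 - 239779) = √(-239776) = 4*I*√14986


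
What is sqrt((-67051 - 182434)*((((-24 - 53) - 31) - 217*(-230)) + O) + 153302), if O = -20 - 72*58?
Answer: 2*I*sqrt(2844464902) ≈ 1.0667e+5*I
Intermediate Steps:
O = -4196 (O = -20 - 4176 = -4196)
sqrt((-67051 - 182434)*((((-24 - 53) - 31) - 217*(-230)) + O) + 153302) = sqrt((-67051 - 182434)*((((-24 - 53) - 31) - 217*(-230)) - 4196) + 153302) = sqrt(-249485*(((-77 - 31) + 49910) - 4196) + 153302) = sqrt(-249485*((-108 + 49910) - 4196) + 153302) = sqrt(-249485*(49802 - 4196) + 153302) = sqrt(-249485*45606 + 153302) = sqrt(-11378012910 + 153302) = sqrt(-11377859608) = 2*I*sqrt(2844464902)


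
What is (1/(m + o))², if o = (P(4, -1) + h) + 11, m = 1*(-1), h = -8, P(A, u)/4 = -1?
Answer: ¼ ≈ 0.25000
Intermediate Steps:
P(A, u) = -4 (P(A, u) = 4*(-1) = -4)
m = -1
o = -1 (o = (-4 - 8) + 11 = -12 + 11 = -1)
(1/(m + o))² = (1/(-1 - 1))² = (1/(-2))² = (-½)² = ¼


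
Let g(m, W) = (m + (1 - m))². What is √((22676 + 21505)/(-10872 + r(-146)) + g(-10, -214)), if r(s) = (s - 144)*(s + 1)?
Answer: √2349542902/31178 ≈ 1.5547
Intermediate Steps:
r(s) = (1 + s)*(-144 + s) (r(s) = (-144 + s)*(1 + s) = (1 + s)*(-144 + s))
g(m, W) = 1 (g(m, W) = 1² = 1)
√((22676 + 21505)/(-10872 + r(-146)) + g(-10, -214)) = √((22676 + 21505)/(-10872 + (-144 + (-146)² - 143*(-146))) + 1) = √(44181/(-10872 + (-144 + 21316 + 20878)) + 1) = √(44181/(-10872 + 42050) + 1) = √(44181/31178 + 1) = √(75359/31178) = √2349542902/31178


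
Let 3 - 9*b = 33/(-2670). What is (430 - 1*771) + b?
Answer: -2728729/8010 ≈ -340.67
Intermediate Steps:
b = 2681/8010 (b = ⅓ - 11/(3*(-2670)) = ⅓ - 11*(-1)/(3*2670) = ⅓ - ⅑*(-11/890) = ⅓ + 11/8010 = 2681/8010 ≈ 0.33471)
(430 - 1*771) + b = (430 - 1*771) + 2681/8010 = (430 - 771) + 2681/8010 = -341 + 2681/8010 = -2728729/8010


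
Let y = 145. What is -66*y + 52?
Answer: -9518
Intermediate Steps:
-66*y + 52 = -66*145 + 52 = -9570 + 52 = -9518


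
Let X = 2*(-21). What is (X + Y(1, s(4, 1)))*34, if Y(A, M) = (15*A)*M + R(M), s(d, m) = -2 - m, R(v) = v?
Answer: -3060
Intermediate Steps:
Y(A, M) = M + 15*A*M (Y(A, M) = (15*A)*M + M = 15*A*M + M = M + 15*A*M)
X = -42
(X + Y(1, s(4, 1)))*34 = (-42 + (-2 - 1*1)*(1 + 15*1))*34 = (-42 + (-2 - 1)*(1 + 15))*34 = (-42 - 3*16)*34 = (-42 - 48)*34 = -90*34 = -3060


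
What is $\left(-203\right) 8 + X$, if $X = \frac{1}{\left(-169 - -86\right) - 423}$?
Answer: $- \frac{821745}{506} \approx -1624.0$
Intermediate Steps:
$X = - \frac{1}{506}$ ($X = \frac{1}{\left(-169 + 86\right) - 423} = \frac{1}{-83 - 423} = \frac{1}{-506} = - \frac{1}{506} \approx -0.0019763$)
$\left(-203\right) 8 + X = \left(-203\right) 8 - \frac{1}{506} = -1624 - \frac{1}{506} = - \frac{821745}{506}$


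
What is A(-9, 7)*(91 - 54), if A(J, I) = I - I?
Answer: 0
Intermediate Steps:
A(J, I) = 0
A(-9, 7)*(91 - 54) = 0*(91 - 54) = 0*37 = 0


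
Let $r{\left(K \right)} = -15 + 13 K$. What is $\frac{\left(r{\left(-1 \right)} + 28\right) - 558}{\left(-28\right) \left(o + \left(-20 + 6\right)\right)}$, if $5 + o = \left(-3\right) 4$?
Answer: $- \frac{9}{14} \approx -0.64286$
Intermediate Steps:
$o = -17$ ($o = -5 - 12 = -17$)
$\frac{\left(r{\left(-1 \right)} + 28\right) - 558}{\left(-28\right) \left(o + \left(-20 + 6\right)\right)} = \frac{\left(\left(-15 + 13 \left(-1\right)\right) + 28\right) - 558}{\left(-28\right) \left(-17 + \left(-20 + 6\right)\right)} = \frac{\left(\left(-15 - 13\right) + 28\right) - 558}{\left(-28\right) \left(-17 - 14\right)} = \frac{\left(-28 + 28\right) - 558}{\left(-28\right) \left(-31\right)} = \frac{0 - 558}{868} = \left(-558\right) \frac{1}{868} = - \frac{9}{14}$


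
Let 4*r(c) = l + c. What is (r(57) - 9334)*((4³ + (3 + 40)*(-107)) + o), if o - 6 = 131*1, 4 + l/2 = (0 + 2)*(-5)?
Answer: 41037700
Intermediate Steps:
l = -28 (l = -8 + 2*((0 + 2)*(-5)) = -8 + 2*(2*(-5)) = -8 + 2*(-10) = -8 - 20 = -28)
o = 137 (o = 6 + 131*1 = 6 + 131 = 137)
r(c) = -7 + c/4 (r(c) = (-28 + c)/4 = -7 + c/4)
(r(57) - 9334)*((4³ + (3 + 40)*(-107)) + o) = ((-7 + (¼)*57) - 9334)*((4³ + (3 + 40)*(-107)) + 137) = ((-7 + 57/4) - 9334)*((64 + 43*(-107)) + 137) = (29/4 - 9334)*((64 - 4601) + 137) = -37307*(-4537 + 137)/4 = -37307/4*(-4400) = 41037700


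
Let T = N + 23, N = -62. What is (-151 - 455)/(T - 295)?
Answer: 303/167 ≈ 1.8144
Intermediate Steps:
T = -39 (T = -62 + 23 = -39)
(-151 - 455)/(T - 295) = (-151 - 455)/(-39 - 295) = -606/(-334) = -606*(-1/334) = 303/167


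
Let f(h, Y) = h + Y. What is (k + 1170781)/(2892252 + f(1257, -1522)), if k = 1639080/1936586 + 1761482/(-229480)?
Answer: 18582182893184701/45900766106033620 ≈ 0.40483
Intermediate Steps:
f(h, Y) = Y + h
k = -758781325513/111101938820 (k = 1639080*(1/1936586) + 1761482*(-1/229480) = 819540/968293 - 880741/114740 = -758781325513/111101938820 ≈ -6.8296)
(k + 1170781)/(2892252 + f(1257, -1522)) = (-758781325513/111101938820 + 1170781)/(2892252 + (-1522 + 1257)) = 130075280252292907/(111101938820*(2892252 - 265)) = (130075280252292907/111101938820)/2891987 = (130075280252292907/111101938820)*(1/2891987) = 18582182893184701/45900766106033620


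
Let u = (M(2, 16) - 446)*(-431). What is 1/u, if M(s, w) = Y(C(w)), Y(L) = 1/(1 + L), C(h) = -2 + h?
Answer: 15/2882959 ≈ 5.2030e-6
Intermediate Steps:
M(s, w) = 1/(-1 + w) (M(s, w) = 1/(1 + (-2 + w)) = 1/(-1 + w))
u = 2882959/15 (u = (1/(-1 + 16) - 446)*(-431) = (1/15 - 446)*(-431) = -6689/15*(-431) = 2882959/15 ≈ 1.9220e+5)
1/u = 1/(2882959/15) = 15/2882959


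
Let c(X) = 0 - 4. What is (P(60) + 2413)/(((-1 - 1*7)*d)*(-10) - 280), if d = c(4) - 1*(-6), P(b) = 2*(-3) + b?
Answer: -2467/120 ≈ -20.558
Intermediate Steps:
P(b) = -6 + b
c(X) = -4
d = 2 (d = -4 - 1*(-6) = -4 + 6 = 2)
(P(60) + 2413)/(((-1 - 1*7)*d)*(-10) - 280) = ((-6 + 60) + 2413)/(((-1 - 1*7)*2)*(-10) - 280) = (54 + 2413)/(((-1 - 7)*2)*(-10) - 280) = 2467/(-8*2*(-10) - 280) = 2467/(-16*(-10) - 280) = 2467/(160 - 280) = 2467/(-120) = 2467*(-1/120) = -2467/120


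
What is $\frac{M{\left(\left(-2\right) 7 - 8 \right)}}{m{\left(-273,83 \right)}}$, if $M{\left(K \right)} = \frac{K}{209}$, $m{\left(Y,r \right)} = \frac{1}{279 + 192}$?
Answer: $- \frac{942}{19} \approx -49.579$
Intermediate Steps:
$m{\left(Y,r \right)} = \frac{1}{471}$
$M{\left(K \right)} = \frac{K}{209}$ ($M{\left(K \right)} = K \frac{1}{209} = \frac{K}{209}$)
$\frac{M{\left(\left(-2\right) 7 - 8 \right)}}{m{\left(-273,83 \right)}} = \frac{\left(-2\right) 7 - 8}{209} \frac{1}{\frac{1}{471}} = \frac{-14 - 8}{209} \cdot 471 = \frac{1}{209} \left(-22\right) 471 = \left(- \frac{2}{19}\right) 471 = - \frac{942}{19}$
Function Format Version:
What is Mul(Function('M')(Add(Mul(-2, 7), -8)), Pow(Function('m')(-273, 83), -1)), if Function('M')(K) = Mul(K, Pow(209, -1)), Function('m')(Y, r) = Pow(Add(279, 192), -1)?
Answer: Rational(-942, 19) ≈ -49.579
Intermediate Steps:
Function('m')(Y, r) = Rational(1, 471) (Function('m')(Y, r) = Pow(471, -1) = Rational(1, 471))
Function('M')(K) = Mul(Rational(1, 209), K) (Function('M')(K) = Mul(K, Rational(1, 209)) = Mul(Rational(1, 209), K))
Mul(Function('M')(Add(Mul(-2, 7), -8)), Pow(Function('m')(-273, 83), -1)) = Mul(Mul(Rational(1, 209), Add(Mul(-2, 7), -8)), Pow(Rational(1, 471), -1)) = Mul(Mul(Rational(1, 209), Add(-14, -8)), 471) = Mul(Mul(Rational(1, 209), -22), 471) = Mul(Rational(-2, 19), 471) = Rational(-942, 19)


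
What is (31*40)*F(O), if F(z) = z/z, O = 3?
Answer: 1240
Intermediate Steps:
F(z) = 1
(31*40)*F(O) = (31*40)*1 = 1240*1 = 1240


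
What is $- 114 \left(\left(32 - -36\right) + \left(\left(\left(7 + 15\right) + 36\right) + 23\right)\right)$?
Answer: $-16986$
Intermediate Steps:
$- 114 \left(\left(32 - -36\right) + \left(\left(\left(7 + 15\right) + 36\right) + 23\right)\right) = - 114 \left(\left(32 + 36\right) + \left(\left(22 + 36\right) + 23\right)\right) = - 114 \left(68 + \left(58 + 23\right)\right) = - 114 \left(68 + 81\right) = \left(-114\right) 149 = -16986$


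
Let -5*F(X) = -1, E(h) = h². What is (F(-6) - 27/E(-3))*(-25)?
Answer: 70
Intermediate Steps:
F(X) = ⅕ (F(X) = -⅕*(-1) = ⅕)
(F(-6) - 27/E(-3))*(-25) = (⅕ - 27/((-3)²))*(-25) = (⅕ - 27/9)*(-25) = (⅕ - 27*⅑)*(-25) = (⅕ - 3)*(-25) = -14/5*(-25) = 70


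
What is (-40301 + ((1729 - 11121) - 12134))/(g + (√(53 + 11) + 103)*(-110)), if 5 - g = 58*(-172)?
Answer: 20609/743 ≈ 27.738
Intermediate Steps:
g = 9981 (g = 5 - 58*(-172) = 5 - 1*(-9976) = 5 + 9976 = 9981)
(-40301 + ((1729 - 11121) - 12134))/(g + (√(53 + 11) + 103)*(-110)) = (-40301 + ((1729 - 11121) - 12134))/(9981 + (√(53 + 11) + 103)*(-110)) = (-40301 + (-9392 - 12134))/(9981 + (√64 + 103)*(-110)) = (-40301 - 21526)/(9981 + (8 + 103)*(-110)) = -61827/(9981 + 111*(-110)) = -61827/(9981 - 12210) = -61827/(-2229) = -61827*(-1/2229) = 20609/743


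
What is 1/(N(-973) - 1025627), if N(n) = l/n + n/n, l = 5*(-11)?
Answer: -973/997934043 ≈ -9.7501e-7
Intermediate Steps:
l = -55
N(n) = 1 - 55/n (N(n) = -55/n + n/n = -55/n + 1 = 1 - 55/n)
1/(N(-973) - 1025627) = 1/((-55 - 973)/(-973) - 1025627) = 1/(-1/973*(-1028) - 1025627) = 1/(1028/973 - 1025627) = 1/(-997934043/973) = -973/997934043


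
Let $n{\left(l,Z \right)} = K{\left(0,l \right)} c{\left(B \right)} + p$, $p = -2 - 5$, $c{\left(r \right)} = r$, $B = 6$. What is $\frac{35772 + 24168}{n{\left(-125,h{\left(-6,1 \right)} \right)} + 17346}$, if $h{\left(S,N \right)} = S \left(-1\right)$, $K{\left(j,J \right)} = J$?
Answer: $\frac{59940}{16589} \approx 3.6132$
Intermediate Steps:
$p = -7$
$h{\left(S,N \right)} = - S$
$n{\left(l,Z \right)} = -7 + 6 l$ ($n{\left(l,Z \right)} = l 6 - 7 = 6 l - 7 = -7 + 6 l$)
$\frac{35772 + 24168}{n{\left(-125,h{\left(-6,1 \right)} \right)} + 17346} = \frac{35772 + 24168}{\left(-7 + 6 \left(-125\right)\right) + 17346} = \frac{59940}{\left(-7 - 750\right) + 17346} = \frac{59940}{-757 + 17346} = \frac{59940}{16589}$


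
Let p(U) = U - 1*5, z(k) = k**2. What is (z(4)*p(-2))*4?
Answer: -448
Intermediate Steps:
p(U) = -5 + U (p(U) = U - 5 = -5 + U)
(z(4)*p(-2))*4 = (4**2*(-5 - 2))*4 = (16*(-7))*4 = -112*4 = -448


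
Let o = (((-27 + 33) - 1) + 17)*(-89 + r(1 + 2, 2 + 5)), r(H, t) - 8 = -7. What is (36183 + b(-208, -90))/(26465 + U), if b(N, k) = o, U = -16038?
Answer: 34247/10427 ≈ 3.2845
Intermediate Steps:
r(H, t) = 1 (r(H, t) = 8 - 7 = 1)
o = -1936 (o = (((-27 + 33) - 1) + 17)*(-89 + 1) = ((6 - 1) + 17)*(-88) = (5 + 17)*(-88) = 22*(-88) = -1936)
b(N, k) = -1936
(36183 + b(-208, -90))/(26465 + U) = (36183 - 1936)/(26465 - 16038) = 34247/10427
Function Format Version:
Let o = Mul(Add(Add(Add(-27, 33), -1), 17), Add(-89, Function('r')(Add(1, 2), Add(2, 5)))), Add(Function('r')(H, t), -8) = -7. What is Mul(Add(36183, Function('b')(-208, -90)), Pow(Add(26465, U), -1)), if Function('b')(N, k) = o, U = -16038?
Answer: Rational(34247, 10427) ≈ 3.2845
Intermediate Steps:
Function('r')(H, t) = 1 (Function('r')(H, t) = Add(8, -7) = 1)
o = -1936 (o = Mul(Add(Add(Add(-27, 33), -1), 17), Add(-89, 1)) = Mul(Add(Add(6, -1), 17), -88) = Mul(Add(5, 17), -88) = Mul(22, -88) = -1936)
Function('b')(N, k) = -1936
Mul(Add(36183, Function('b')(-208, -90)), Pow(Add(26465, U), -1)) = Mul(Add(36183, -1936), Pow(Add(26465, -16038), -1)) = Mul(34247, Pow(10427, -1)) = Mul(34247, Rational(1, 10427)) = Rational(34247, 10427)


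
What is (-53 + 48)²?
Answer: 25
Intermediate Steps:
(-53 + 48)² = (-5)² = 25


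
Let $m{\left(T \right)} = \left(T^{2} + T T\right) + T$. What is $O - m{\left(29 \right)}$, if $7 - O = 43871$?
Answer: $-45575$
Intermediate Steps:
$O = -43864$ ($O = 7 - 43871 = -43864$)
$m{\left(T \right)} = T + 2 T^{2}$ ($m{\left(T \right)} = \left(T^{2} + T^{2}\right) + T = 2 T^{2} + T = T + 2 T^{2}$)
$O - m{\left(29 \right)} = -43864 - 29 \left(1 + 2 \cdot 29\right) = -43864 - 29 \left(1 + 58\right) = -43864 - 29 \cdot 59 = -43864 - 1711 = -45575$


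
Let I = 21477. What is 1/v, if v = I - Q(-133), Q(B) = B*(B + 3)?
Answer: 1/4187 ≈ 0.00023883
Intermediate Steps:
Q(B) = B*(3 + B)
v = 4187 (v = 21477 - (-133)*(3 - 133) = 21477 - (-133)*(-130) = 21477 - 1*17290 = 21477 - 17290 = 4187)
1/v = 1/4187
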